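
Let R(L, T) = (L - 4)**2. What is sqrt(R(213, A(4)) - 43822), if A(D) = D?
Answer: I*sqrt(141) ≈ 11.874*I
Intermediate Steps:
R(L, T) = (-4 + L)**2
sqrt(R(213, A(4)) - 43822) = sqrt((-4 + 213)**2 - 43822) = sqrt(209**2 - 43822) = sqrt(43681 - 43822) = sqrt(-141) = I*sqrt(141)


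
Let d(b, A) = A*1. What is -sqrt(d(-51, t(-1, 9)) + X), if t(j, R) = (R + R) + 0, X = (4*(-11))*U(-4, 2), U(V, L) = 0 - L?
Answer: -sqrt(106) ≈ -10.296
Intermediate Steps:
U(V, L) = -L
X = 88 (X = (4*(-11))*(-1*2) = -44*(-2) = 88)
t(j, R) = 2*R (t(j, R) = 2*R + 0 = 2*R)
d(b, A) = A
-sqrt(d(-51, t(-1, 9)) + X) = -sqrt(2*9 + 88) = -sqrt(18 + 88) = -sqrt(106)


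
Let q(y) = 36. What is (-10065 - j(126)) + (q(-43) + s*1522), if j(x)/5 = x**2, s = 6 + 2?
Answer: -77233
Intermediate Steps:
s = 8
j(x) = 5*x**2
(-10065 - j(126)) + (q(-43) + s*1522) = (-10065 - 5*126**2) + (36 + 8*1522) = (-10065 - 5*15876) + (36 + 12176) = (-10065 - 1*79380) + 12212 = (-10065 - 79380) + 12212 = -89445 + 12212 = -77233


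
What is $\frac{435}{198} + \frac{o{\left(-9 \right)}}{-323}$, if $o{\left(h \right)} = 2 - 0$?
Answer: $\frac{46703}{21318} \approx 2.1908$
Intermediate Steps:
$o{\left(h \right)} = 2$ ($o{\left(h \right)} = 2 + 0 = 2$)
$\frac{435}{198} + \frac{o{\left(-9 \right)}}{-323} = \frac{435}{198} + \frac{2}{-323} = 435 \cdot \frac{1}{198} + 2 \left(- \frac{1}{323}\right) = \frac{145}{66} - \frac{2}{323} = \frac{46703}{21318}$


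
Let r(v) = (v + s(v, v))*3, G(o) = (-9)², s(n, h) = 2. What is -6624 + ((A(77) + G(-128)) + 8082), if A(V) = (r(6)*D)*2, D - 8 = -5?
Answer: 1683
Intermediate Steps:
D = 3 (D = 8 - 5 = 3)
G(o) = 81
r(v) = 6 + 3*v (r(v) = (v + 2)*3 = (2 + v)*3 = 6 + 3*v)
A(V) = 144 (A(V) = ((6 + 3*6)*3)*2 = ((6 + 18)*3)*2 = (24*3)*2 = 72*2 = 144)
-6624 + ((A(77) + G(-128)) + 8082) = -6624 + ((144 + 81) + 8082) = -6624 + (225 + 8082) = -6624 + 8307 = 1683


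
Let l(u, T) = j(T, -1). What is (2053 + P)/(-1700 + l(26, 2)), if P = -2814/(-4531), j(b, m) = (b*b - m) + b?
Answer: -9304957/7670983 ≈ -1.2130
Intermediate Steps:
j(b, m) = b + b**2 - m (j(b, m) = (b**2 - m) + b = b + b**2 - m)
P = 2814/4531 (P = -2814*(-1/4531) = 2814/4531 ≈ 0.62105)
l(u, T) = 1 + T + T**2 (l(u, T) = T + T**2 - 1*(-1) = T + T**2 + 1 = 1 + T + T**2)
(2053 + P)/(-1700 + l(26, 2)) = (2053 + 2814/4531)/(-1700 + (1 + 2 + 2**2)) = 9304957/(4531*(-1700 + (1 + 2 + 4))) = 9304957/(4531*(-1700 + 7)) = (9304957/4531)/(-1693) = (9304957/4531)*(-1/1693) = -9304957/7670983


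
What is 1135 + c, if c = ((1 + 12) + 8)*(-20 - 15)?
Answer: 400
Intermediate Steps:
c = -735 (c = (13 + 8)*(-35) = 21*(-35) = -735)
1135 + c = 1135 - 735 = 400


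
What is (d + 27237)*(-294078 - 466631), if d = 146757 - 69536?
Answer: -79462140722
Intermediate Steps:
d = 77221
(d + 27237)*(-294078 - 466631) = (77221 + 27237)*(-294078 - 466631) = 104458*(-760709) = -79462140722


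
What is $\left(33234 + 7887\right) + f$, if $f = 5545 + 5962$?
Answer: $52628$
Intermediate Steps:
$f = 11507$
$\left(33234 + 7887\right) + f = \left(33234 + 7887\right) + 11507 = 41121 + 11507 = 52628$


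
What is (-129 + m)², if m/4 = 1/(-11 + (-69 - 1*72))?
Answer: 24039409/1444 ≈ 16648.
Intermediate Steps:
m = -1/38 (m = 4/(-11 + (-69 - 1*72)) = 4/(-11 + (-69 - 72)) = 4/(-11 - 141) = 4/(-152) = 4*(-1/152) = -1/38 ≈ -0.026316)
(-129 + m)² = (-129 - 1/38)² = (-4903/38)² = 24039409/1444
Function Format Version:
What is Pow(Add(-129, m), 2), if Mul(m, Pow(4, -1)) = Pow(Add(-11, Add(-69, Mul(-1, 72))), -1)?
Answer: Rational(24039409, 1444) ≈ 16648.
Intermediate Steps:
m = Rational(-1, 38) (m = Mul(4, Pow(Add(-11, Add(-69, Mul(-1, 72))), -1)) = Mul(4, Pow(Add(-11, Add(-69, -72)), -1)) = Mul(4, Pow(Add(-11, -141), -1)) = Mul(4, Pow(-152, -1)) = Mul(4, Rational(-1, 152)) = Rational(-1, 38) ≈ -0.026316)
Pow(Add(-129, m), 2) = Pow(Add(-129, Rational(-1, 38)), 2) = Pow(Rational(-4903, 38), 2) = Rational(24039409, 1444)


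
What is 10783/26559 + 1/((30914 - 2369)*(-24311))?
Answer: 2494314547342/6143605703235 ≈ 0.40600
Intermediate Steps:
10783/26559 + 1/((30914 - 2369)*(-24311)) = 10783*(1/26559) - 1/24311/28545 = 10783/26559 + (1/28545)*(-1/24311) = 10783/26559 - 1/693957495 = 2494314547342/6143605703235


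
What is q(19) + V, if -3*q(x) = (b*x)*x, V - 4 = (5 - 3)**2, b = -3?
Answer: 369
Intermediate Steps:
V = 8 (V = 4 + (5 - 3)**2 = 4 + 2**2 = 4 + 4 = 8)
q(x) = x**2 (q(x) = -(-3*x)*x/3 = -(-1)*x**2 = x**2)
q(19) + V = 19**2 + 8 = 361 + 8 = 369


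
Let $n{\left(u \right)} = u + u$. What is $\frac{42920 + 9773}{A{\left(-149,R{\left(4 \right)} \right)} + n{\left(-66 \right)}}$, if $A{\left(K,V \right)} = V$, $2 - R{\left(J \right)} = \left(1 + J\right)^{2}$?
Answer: $- \frac{52693}{155} \approx -339.96$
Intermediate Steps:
$R{\left(J \right)} = 2 - \left(1 + J\right)^{2}$
$n{\left(u \right)} = 2 u$
$\frac{42920 + 9773}{A{\left(-149,R{\left(4 \right)} \right)} + n{\left(-66 \right)}} = \frac{42920 + 9773}{\left(2 - \left(1 + 4\right)^{2}\right) + 2 \left(-66\right)} = \frac{52693}{\left(2 - 5^{2}\right) - 132} = \frac{52693}{\left(2 - 25\right) - 132} = \frac{52693}{-23 - 132} = \frac{52693}{-155} = 52693 \left(- \frac{1}{155}\right) = - \frac{52693}{155}$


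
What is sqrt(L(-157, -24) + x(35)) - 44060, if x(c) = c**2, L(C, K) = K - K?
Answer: -44025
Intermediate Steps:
L(C, K) = 0
sqrt(L(-157, -24) + x(35)) - 44060 = sqrt(0 + 35**2) - 44060 = sqrt(0 + 1225) - 44060 = sqrt(1225) - 44060 = 35 - 44060 = -44025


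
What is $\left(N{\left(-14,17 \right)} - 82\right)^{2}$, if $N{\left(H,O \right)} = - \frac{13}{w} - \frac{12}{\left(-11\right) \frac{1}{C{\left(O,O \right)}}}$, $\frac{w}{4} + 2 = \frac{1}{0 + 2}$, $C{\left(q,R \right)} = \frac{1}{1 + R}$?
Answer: $\frac{3080025}{484} \approx 6363.7$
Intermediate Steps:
$w = -6$ ($w = -8 + \frac{4}{0 + 2} = -8 + \frac{4}{2} = -8 + 4 \cdot \frac{1}{2} = -8 + 2 = -6$)
$N{\left(H,O \right)} = \frac{13}{6} - \frac{12}{-11 - 11 O}$ ($N{\left(H,O \right)} = - \frac{13}{-6} - \frac{12}{\left(-11\right) \frac{1}{\frac{1}{1 + O}}} = \left(-13\right) \left(- \frac{1}{6}\right) - \frac{12}{\left(-11\right) \left(1 + O\right)} = \frac{13}{6} - \frac{12}{-11 - 11 O}$)
$\left(N{\left(-14,17 \right)} - 82\right)^{2} = \left(\frac{215 + 143 \cdot 17}{66 \left(1 + 17\right)} - 82\right)^{2} = \left(\frac{215 + 2431}{66 \cdot 18} - 82\right)^{2} = \left(\frac{1}{66} \cdot \frac{1}{18} \cdot 2646 - 82\right)^{2} = \left(\frac{49}{22} - 82\right)^{2} = \left(- \frac{1755}{22}\right)^{2} = \frac{3080025}{484}$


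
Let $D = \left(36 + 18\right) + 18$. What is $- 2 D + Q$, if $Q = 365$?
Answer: $221$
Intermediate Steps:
$D = 72$ ($D = 54 + 18 = 72$)
$- 2 D + Q = \left(-2\right) 72 + 365 = -144 + 365 = 221$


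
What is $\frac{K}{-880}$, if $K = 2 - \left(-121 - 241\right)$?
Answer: $- \frac{91}{220} \approx -0.41364$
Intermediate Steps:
$K = 364$ ($K = 2 - -362 = 2 + 362 = 364$)
$\frac{K}{-880} = \frac{364}{-880} = 364 \left(- \frac{1}{880}\right) = - \frac{91}{220}$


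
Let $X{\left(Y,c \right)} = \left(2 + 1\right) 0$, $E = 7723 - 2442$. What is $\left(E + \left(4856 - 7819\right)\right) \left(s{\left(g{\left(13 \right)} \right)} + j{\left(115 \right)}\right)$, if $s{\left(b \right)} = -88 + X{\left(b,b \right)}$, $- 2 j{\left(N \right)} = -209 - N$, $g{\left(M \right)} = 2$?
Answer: $171532$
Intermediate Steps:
$E = 5281$
$X{\left(Y,c \right)} = 0$ ($X{\left(Y,c \right)} = 3 \cdot 0 = 0$)
$j{\left(N \right)} = \frac{209}{2} + \frac{N}{2}$ ($j{\left(N \right)} = - \frac{-209 - N}{2} = \frac{209}{2} + \frac{N}{2}$)
$s{\left(b \right)} = -88$ ($s{\left(b \right)} = -88 + 0 = -88$)
$\left(E + \left(4856 - 7819\right)\right) \left(s{\left(g{\left(13 \right)} \right)} + j{\left(115 \right)}\right) = \left(5281 + \left(4856 - 7819\right)\right) \left(-88 + \left(\frac{209}{2} + \frac{1}{2} \cdot 115\right)\right) = \left(5281 + \left(4856 - 7819\right)\right) \left(-88 + \left(\frac{209}{2} + \frac{115}{2}\right)\right) = \left(5281 - 2963\right) \left(-88 + 162\right) = 2318 \cdot 74 = 171532$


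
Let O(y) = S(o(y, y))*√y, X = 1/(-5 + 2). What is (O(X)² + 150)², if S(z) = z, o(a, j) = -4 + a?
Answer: 15062161/729 ≈ 20661.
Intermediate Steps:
X = -⅓ (X = 1/(-3) = -⅓ ≈ -0.33333)
O(y) = √y*(-4 + y) (O(y) = (-4 + y)*√y = √y*(-4 + y))
(O(X)² + 150)² = ((√(-⅓)*(-4 - ⅓))² + 150)² = (((I*√3/3)*(-13/3))² + 150)² = ((-13*I*√3/9)² + 150)² = (-169/27 + 150)² = (3881/27)² = 15062161/729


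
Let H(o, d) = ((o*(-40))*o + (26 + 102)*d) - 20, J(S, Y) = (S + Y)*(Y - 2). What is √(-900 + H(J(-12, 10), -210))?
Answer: 2*I*√9510 ≈ 195.04*I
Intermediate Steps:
J(S, Y) = (-2 + Y)*(S + Y) (J(S, Y) = (S + Y)*(-2 + Y) = (-2 + Y)*(S + Y))
H(o, d) = -20 - 40*o² + 128*d (H(o, d) = ((-40*o)*o + 128*d) - 20 = (-40*o² + 128*d) - 20 = -20 - 40*o² + 128*d)
√(-900 + H(J(-12, 10), -210)) = √(-900 + (-20 - 40*(10² - 2*(-12) - 2*10 - 12*10)² + 128*(-210))) = √(-900 + (-20 - 40*(100 + 24 - 20 - 120)² - 26880)) = √(-900 + (-20 - 40*(-16)² - 26880)) = √(-900 + (-20 - 40*256 - 26880)) = √(-900 + (-20 - 10240 - 26880)) = √(-900 - 37140) = √(-38040) = 2*I*√9510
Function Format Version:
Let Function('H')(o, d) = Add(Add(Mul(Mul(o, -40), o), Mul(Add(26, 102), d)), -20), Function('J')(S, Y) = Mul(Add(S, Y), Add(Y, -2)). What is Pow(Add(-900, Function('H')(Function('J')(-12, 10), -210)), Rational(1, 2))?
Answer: Mul(2, I, Pow(9510, Rational(1, 2))) ≈ Mul(195.04, I)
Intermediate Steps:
Function('J')(S, Y) = Mul(Add(-2, Y), Add(S, Y)) (Function('J')(S, Y) = Mul(Add(S, Y), Add(-2, Y)) = Mul(Add(-2, Y), Add(S, Y)))
Function('H')(o, d) = Add(-20, Mul(-40, Pow(o, 2)), Mul(128, d)) (Function('H')(o, d) = Add(Add(Mul(Mul(-40, o), o), Mul(128, d)), -20) = Add(Add(Mul(-40, Pow(o, 2)), Mul(128, d)), -20) = Add(-20, Mul(-40, Pow(o, 2)), Mul(128, d)))
Pow(Add(-900, Function('H')(Function('J')(-12, 10), -210)), Rational(1, 2)) = Pow(Add(-900, Add(-20, Mul(-40, Pow(Add(Pow(10, 2), Mul(-2, -12), Mul(-2, 10), Mul(-12, 10)), 2)), Mul(128, -210))), Rational(1, 2)) = Pow(Add(-900, Add(-20, Mul(-40, Pow(Add(100, 24, -20, -120), 2)), -26880)), Rational(1, 2)) = Pow(Add(-900, Add(-20, Mul(-40, Pow(-16, 2)), -26880)), Rational(1, 2)) = Pow(Add(-900, Add(-20, Mul(-40, 256), -26880)), Rational(1, 2)) = Pow(Add(-900, Add(-20, -10240, -26880)), Rational(1, 2)) = Pow(Add(-900, -37140), Rational(1, 2)) = Pow(-38040, Rational(1, 2)) = Mul(2, I, Pow(9510, Rational(1, 2)))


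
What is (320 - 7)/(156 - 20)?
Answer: 313/136 ≈ 2.3015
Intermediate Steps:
(320 - 7)/(156 - 20) = 313/136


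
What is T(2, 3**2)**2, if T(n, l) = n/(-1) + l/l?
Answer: 1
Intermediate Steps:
T(n, l) = 1 - n (T(n, l) = n*(-1) + 1 = -n + 1 = 1 - n)
T(2, 3**2)**2 = (1 - 1*2)**2 = (1 - 2)**2 = (-1)**2 = 1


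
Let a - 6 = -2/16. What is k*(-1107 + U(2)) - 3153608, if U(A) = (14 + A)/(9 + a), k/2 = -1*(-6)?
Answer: -376858612/119 ≈ -3.1669e+6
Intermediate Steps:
a = 47/8 (a = 6 - 2/16 = 6 - 2*1/16 = 6 - 1/8 = 47/8 ≈ 5.8750)
k = 12 (k = 2*(-1*(-6)) = 2*6 = 12)
U(A) = 16/17 + 8*A/119 (U(A) = (14 + A)/(9 + 47/8) = (14 + A)/(119/8) = (14 + A)*(8/119) = 16/17 + 8*A/119)
k*(-1107 + U(2)) - 3153608 = 12*(-1107 + (16/17 + (8/119)*2)) - 3153608 = 12*(-1107 + (16/17 + 16/119)) - 3153608 = 12*(-1107 + 128/119) - 3153608 = 12*(-131605/119) - 3153608 = -1579260/119 - 3153608 = -376858612/119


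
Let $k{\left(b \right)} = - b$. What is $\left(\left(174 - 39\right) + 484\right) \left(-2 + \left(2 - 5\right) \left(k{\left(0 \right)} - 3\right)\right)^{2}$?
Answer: $30331$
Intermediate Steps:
$\left(\left(174 - 39\right) + 484\right) \left(-2 + \left(2 - 5\right) \left(k{\left(0 \right)} - 3\right)\right)^{2} = \left(\left(174 - 39\right) + 484\right) \left(-2 + \left(2 - 5\right) \left(\left(-1\right) 0 - 3\right)\right)^{2} = \left(135 + 484\right) \left(-2 - 3 \left(0 - 3\right)\right)^{2} = 619 \left(-2 - -9\right)^{2} = 619 \left(-2 + 9\right)^{2} = 619 \cdot 7^{2} = 619 \cdot 49 = 30331$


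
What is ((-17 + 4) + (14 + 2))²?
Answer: 9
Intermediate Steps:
((-17 + 4) + (14 + 2))² = (-13 + 16)² = 3² = 9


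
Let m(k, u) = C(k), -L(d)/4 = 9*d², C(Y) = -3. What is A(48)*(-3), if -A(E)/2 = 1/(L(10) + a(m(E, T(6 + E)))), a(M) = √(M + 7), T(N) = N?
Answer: -3/1799 ≈ -0.0016676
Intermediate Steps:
L(d) = -36*d²
m(k, u) = -3
a(M) = √(7 + M)
A(E) = 1/1799 (A(E) = -2/(-36*10² + √(7 - 3)) = -2/(-36*100 + √4) = -2/(-3600 + 2) = -2/(-3598) = -2*(-1/3598) = 1/1799)
A(48)*(-3) = (1/1799)*(-3) = -3/1799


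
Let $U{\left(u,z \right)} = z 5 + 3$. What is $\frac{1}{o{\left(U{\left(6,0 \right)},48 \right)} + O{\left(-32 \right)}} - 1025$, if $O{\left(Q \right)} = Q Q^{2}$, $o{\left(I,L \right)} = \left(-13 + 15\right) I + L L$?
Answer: $- \frac{31219451}{30458} \approx -1025.0$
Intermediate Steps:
$U{\left(u,z \right)} = 3 + 5 z$ ($U{\left(u,z \right)} = 5 z + 3 = 3 + 5 z$)
$o{\left(I,L \right)} = L^{2} + 2 I$ ($o{\left(I,L \right)} = 2 I + L^{2} = L^{2} + 2 I$)
$O{\left(Q \right)} = Q^{3}$
$\frac{1}{o{\left(U{\left(6,0 \right)},48 \right)} + O{\left(-32 \right)}} - 1025 = \frac{1}{\left(48^{2} + 2 \left(3 + 5 \cdot 0\right)\right) + \left(-32\right)^{3}} - 1025 = \frac{1}{\left(2304 + 2 \left(3 + 0\right)\right) - 32768} - 1025 = \frac{1}{\left(2304 + 2 \cdot 3\right) - 32768} - 1025 = \frac{1}{\left(2304 + 6\right) - 32768} - 1025 = \frac{1}{2310 - 32768} - 1025 = \frac{1}{-30458} - 1025 = - \frac{1}{30458} - 1025 = - \frac{31219451}{30458}$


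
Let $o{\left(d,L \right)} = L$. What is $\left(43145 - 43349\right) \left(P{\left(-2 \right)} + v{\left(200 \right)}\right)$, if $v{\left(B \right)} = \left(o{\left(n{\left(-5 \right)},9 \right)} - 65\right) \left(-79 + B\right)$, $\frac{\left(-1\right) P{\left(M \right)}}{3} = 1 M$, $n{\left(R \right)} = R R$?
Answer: $1381080$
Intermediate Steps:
$n{\left(R \right)} = R^{2}$
$P{\left(M \right)} = - 3 M$ ($P{\left(M \right)} = - 3 \cdot 1 M = - 3 M$)
$v{\left(B \right)} = 4424 - 56 B$ ($v{\left(B \right)} = \left(9 - 65\right) \left(-79 + B\right) = - 56 \left(-79 + B\right) = 4424 - 56 B$)
$\left(43145 - 43349\right) \left(P{\left(-2 \right)} + v{\left(200 \right)}\right) = \left(43145 - 43349\right) \left(\left(-3\right) \left(-2\right) + \left(4424 - 11200\right)\right) = - 204 \left(6 + \left(4424 - 11200\right)\right) = - 204 \left(6 - 6776\right) = \left(-204\right) \left(-6770\right) = 1381080$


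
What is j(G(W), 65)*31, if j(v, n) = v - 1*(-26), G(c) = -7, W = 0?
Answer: 589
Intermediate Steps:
j(v, n) = 26 + v (j(v, n) = v + 26 = 26 + v)
j(G(W), 65)*31 = (26 - 7)*31 = 19*31 = 589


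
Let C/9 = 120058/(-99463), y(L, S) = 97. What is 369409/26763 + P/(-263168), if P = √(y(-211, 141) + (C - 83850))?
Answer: 369409/26763 - I*√828666551528543/26175478784 ≈ 13.803 - 0.0010998*I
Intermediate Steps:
C = -1080522/99463 (C = 9*(120058/(-99463)) = 9*(120058*(-1/99463)) = 9*(-120058/99463) = -1080522/99463 ≈ -10.864)
P = I*√828666551528543/99463 (P = √(97 + (-1080522/99463 - 83850)) = √(97 - 8341053072/99463) = √(-8331405161/99463) = I*√828666551528543/99463 ≈ 289.42*I)
369409/26763 + P/(-263168) = 369409/26763 + (I*√828666551528543/99463)/(-263168) = 369409*(1/26763) + (I*√828666551528543/99463)*(-1/263168) = 369409/26763 - I*√828666551528543/26175478784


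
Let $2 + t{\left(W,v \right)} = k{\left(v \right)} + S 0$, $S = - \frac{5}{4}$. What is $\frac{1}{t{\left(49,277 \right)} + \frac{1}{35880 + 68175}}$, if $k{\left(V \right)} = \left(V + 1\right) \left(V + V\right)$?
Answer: $\frac{104055}{16025510551} \approx 6.4931 \cdot 10^{-6}$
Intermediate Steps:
$k{\left(V \right)} = 2 V \left(1 + V\right)$ ($k{\left(V \right)} = \left(1 + V\right) 2 V = 2 V \left(1 + V\right)$)
$S = - \frac{5}{4}$ ($S = \left(-5\right) \frac{1}{4} = - \frac{5}{4} \approx -1.25$)
$t{\left(W,v \right)} = -2 + 2 v \left(1 + v\right)$ ($t{\left(W,v \right)} = -2 + \left(2 v \left(1 + v\right) - 0\right) = -2 + \left(2 v \left(1 + v\right) + 0\right) = -2 + 2 v \left(1 + v\right)$)
$\frac{1}{t{\left(49,277 \right)} + \frac{1}{35880 + 68175}} = \frac{1}{\left(-2 + 2 \cdot 277 \left(1 + 277\right)\right) + \frac{1}{35880 + 68175}} = \frac{1}{\left(-2 + 2 \cdot 277 \cdot 278\right) + \frac{1}{104055}} = \frac{1}{\left(-2 + 154012\right) + \frac{1}{104055}} = \frac{1}{154010 + \frac{1}{104055}} = \frac{1}{\frac{16025510551}{104055}} = \frac{104055}{16025510551}$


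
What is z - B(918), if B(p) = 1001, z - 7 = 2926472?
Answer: 2925478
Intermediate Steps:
z = 2926479 (z = 7 + 2926472 = 2926479)
z - B(918) = 2926479 - 1*1001 = 2926479 - 1001 = 2925478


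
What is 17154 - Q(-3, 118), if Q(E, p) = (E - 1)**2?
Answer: 17138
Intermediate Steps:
Q(E, p) = (-1 + E)**2
17154 - Q(-3, 118) = 17154 - (-1 - 3)**2 = 17154 - 1*(-4)**2 = 17154 - 1*16 = 17154 - 16 = 17138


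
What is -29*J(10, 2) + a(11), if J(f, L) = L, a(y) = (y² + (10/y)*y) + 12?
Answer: 85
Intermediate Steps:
a(y) = 22 + y² (a(y) = (y² + 10) + 12 = (10 + y²) + 12 = 22 + y²)
-29*J(10, 2) + a(11) = -29*2 + (22 + 11²) = -58 + (22 + 121) = -58 + 143 = 85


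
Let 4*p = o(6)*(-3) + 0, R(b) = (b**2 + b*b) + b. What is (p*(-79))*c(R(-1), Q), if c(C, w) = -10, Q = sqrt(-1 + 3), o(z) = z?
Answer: -3555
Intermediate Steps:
R(b) = b + 2*b**2 (R(b) = (b**2 + b**2) + b = 2*b**2 + b = b + 2*b**2)
Q = sqrt(2) ≈ 1.4142
p = -9/2 (p = (6*(-3) + 0)/4 = (-18 + 0)/4 = (1/4)*(-18) = -9/2 ≈ -4.5000)
(p*(-79))*c(R(-1), Q) = -9/2*(-79)*(-10) = (711/2)*(-10) = -3555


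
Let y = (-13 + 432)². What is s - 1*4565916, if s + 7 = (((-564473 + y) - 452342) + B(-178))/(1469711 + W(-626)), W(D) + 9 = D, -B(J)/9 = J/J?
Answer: -2235896246137/489692 ≈ -4.5659e+6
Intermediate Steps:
B(J) = -9 (B(J) = -9*J/J = -9*1 = -9)
W(D) = -9 + D
y = 175561 (y = 419² = 175561)
s = -3708265/489692 (s = -7 + (((-564473 + 175561) - 452342) - 9)/(1469711 + (-9 - 626)) = -7 + ((-388912 - 452342) - 9)/(1469711 - 635) = -7 + (-841254 - 9)/1469076 = -7 - 841263*1/1469076 = -7 - 280421/489692 = -3708265/489692 ≈ -7.5726)
s - 1*4565916 = -3708265/489692 - 1*4565916 = -3708265/489692 - 4565916 = -2235896246137/489692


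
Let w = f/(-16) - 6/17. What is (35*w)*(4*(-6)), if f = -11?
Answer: -9555/34 ≈ -281.03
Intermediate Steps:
w = 91/272 (w = -11/(-16) - 6/17 = -11*(-1/16) - 6*1/17 = 11/16 - 6/17 = 91/272 ≈ 0.33456)
(35*w)*(4*(-6)) = (35*(91/272))*(4*(-6)) = (3185/272)*(-24) = -9555/34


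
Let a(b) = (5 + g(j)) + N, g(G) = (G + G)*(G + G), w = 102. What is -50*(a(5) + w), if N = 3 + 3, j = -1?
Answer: -5850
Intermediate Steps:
g(G) = 4*G**2 (g(G) = (2*G)*(2*G) = 4*G**2)
N = 6
a(b) = 15 (a(b) = (5 + 4*(-1)**2) + 6 = (5 + 4*1) + 6 = (5 + 4) + 6 = 9 + 6 = 15)
-50*(a(5) + w) = -50*(15 + 102) = -50*117 = -5850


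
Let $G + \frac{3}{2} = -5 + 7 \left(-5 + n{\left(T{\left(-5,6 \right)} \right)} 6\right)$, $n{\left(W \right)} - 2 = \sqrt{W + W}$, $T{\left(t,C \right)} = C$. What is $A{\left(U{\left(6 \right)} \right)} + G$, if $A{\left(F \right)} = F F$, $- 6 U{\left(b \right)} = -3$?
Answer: $\frac{171}{4} + 84 \sqrt{3} \approx 188.24$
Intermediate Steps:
$U{\left(b \right)} = \frac{1}{2}$ ($U{\left(b \right)} = \left(- \frac{1}{6}\right) \left(-3\right) = \frac{1}{2}$)
$A{\left(F \right)} = F^{2}$
$n{\left(W \right)} = 2 + \sqrt{2} \sqrt{W}$ ($n{\left(W \right)} = 2 + \sqrt{W + W} = 2 + \sqrt{2 W} = 2 + \sqrt{2} \sqrt{W}$)
$G = \frac{85}{2} + 84 \sqrt{3}$ ($G = - \frac{3}{2} - \left(5 - 7 \left(-5 + \left(2 + \sqrt{2} \sqrt{6}\right) 6\right)\right) = - \frac{3}{2} - \left(5 - 7 \left(-5 + \left(2 + 2 \sqrt{3}\right) 6\right)\right) = - \frac{3}{2} - \left(5 - 7 \left(-5 + \left(12 + 12 \sqrt{3}\right)\right)\right) = - \frac{3}{2} - \left(5 - 7 \left(7 + 12 \sqrt{3}\right)\right) = - \frac{3}{2} - \left(-44 - 84 \sqrt{3}\right) = - \frac{3}{2} + \left(44 + 84 \sqrt{3}\right) = \frac{85}{2} + 84 \sqrt{3} \approx 187.99$)
$A{\left(U{\left(6 \right)} \right)} + G = \left(\frac{1}{2}\right)^{2} + \left(\frac{85}{2} + 84 \sqrt{3}\right) = \frac{1}{4} + \left(\frac{85}{2} + 84 \sqrt{3}\right) = \frac{171}{4} + 84 \sqrt{3}$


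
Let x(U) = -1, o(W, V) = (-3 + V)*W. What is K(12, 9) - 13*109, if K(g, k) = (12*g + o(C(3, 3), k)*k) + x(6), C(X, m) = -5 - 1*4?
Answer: -1760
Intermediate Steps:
C(X, m) = -9 (C(X, m) = -5 - 4 = -9)
o(W, V) = W*(-3 + V)
K(g, k) = -1 + 12*g + k*(27 - 9*k) (K(g, k) = (12*g + (-9*(-3 + k))*k) - 1 = (12*g + (27 - 9*k)*k) - 1 = (12*g + k*(27 - 9*k)) - 1 = -1 + 12*g + k*(27 - 9*k))
K(12, 9) - 13*109 = (-1 + 12*12 + 9*9*(3 - 1*9)) - 13*109 = (-1 + 144 + 9*9*(3 - 9)) - 1417 = (-1 + 144 + 9*9*(-6)) - 1417 = (-1 + 144 - 486) - 1417 = -343 - 1417 = -1760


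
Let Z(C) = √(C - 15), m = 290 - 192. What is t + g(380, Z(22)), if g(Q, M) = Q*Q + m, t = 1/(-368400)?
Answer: 53233063199/368400 ≈ 1.4450e+5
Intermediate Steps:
m = 98
t = -1/368400 ≈ -2.7144e-6
Z(C) = √(-15 + C)
g(Q, M) = 98 + Q² (g(Q, M) = Q*Q + 98 = Q² + 98 = 98 + Q²)
t + g(380, Z(22)) = -1/368400 + (98 + 380²) = -1/368400 + (98 + 144400) = -1/368400 + 144498 = 53233063199/368400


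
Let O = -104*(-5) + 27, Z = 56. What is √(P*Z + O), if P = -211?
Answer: I*√11269 ≈ 106.16*I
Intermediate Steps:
O = 547 (O = 520 + 27 = 547)
√(P*Z + O) = √(-211*56 + 547) = √(-11816 + 547) = √(-11269) = I*√11269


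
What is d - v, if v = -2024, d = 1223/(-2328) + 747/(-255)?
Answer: 399825493/197880 ≈ 2020.5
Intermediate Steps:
d = -683627/197880 (d = 1223*(-1/2328) + 747*(-1/255) = -1223/2328 - 249/85 = -683627/197880 ≈ -3.4548)
d - v = -683627/197880 - 1*(-2024) = -683627/197880 + 2024 = 399825493/197880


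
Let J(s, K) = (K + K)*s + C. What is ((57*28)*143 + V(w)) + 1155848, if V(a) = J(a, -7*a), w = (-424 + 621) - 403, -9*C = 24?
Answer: 2369908/3 ≈ 7.8997e+5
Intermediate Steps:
C = -8/3 (C = -1/9*24 = -8/3 ≈ -2.6667)
w = -206 (w = 197 - 403 = -206)
J(s, K) = -8/3 + 2*K*s (J(s, K) = (K + K)*s - 8/3 = (2*K)*s - 8/3 = 2*K*s - 8/3 = -8/3 + 2*K*s)
V(a) = -8/3 - 14*a**2 (V(a) = -8/3 + 2*(-7*a)*a = -8/3 - 14*a**2)
((57*28)*143 + V(w)) + 1155848 = ((57*28)*143 + (-8/3 - 14*(-206)**2)) + 1155848 = (1596*143 + (-8/3 - 14*42436)) + 1155848 = (228228 + (-8/3 - 594104)) + 1155848 = (228228 - 1782320/3) + 1155848 = -1097636/3 + 1155848 = 2369908/3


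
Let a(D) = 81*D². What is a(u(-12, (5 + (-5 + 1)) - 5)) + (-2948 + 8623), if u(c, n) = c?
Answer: 17339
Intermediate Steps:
a(u(-12, (5 + (-5 + 1)) - 5)) + (-2948 + 8623) = 81*(-12)² + (-2948 + 8623) = 81*144 + 5675 = 11664 + 5675 = 17339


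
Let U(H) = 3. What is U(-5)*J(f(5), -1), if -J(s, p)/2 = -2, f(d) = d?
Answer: 12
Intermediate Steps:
J(s, p) = 4 (J(s, p) = -2*(-2) = 4)
U(-5)*J(f(5), -1) = 3*4 = 12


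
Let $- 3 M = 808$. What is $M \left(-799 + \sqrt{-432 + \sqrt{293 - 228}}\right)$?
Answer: $\frac{645592}{3} - \frac{808 \sqrt{-432 + \sqrt{65}}}{3} \approx 2.152 \cdot 10^{5} - 5545.5 i$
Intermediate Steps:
$M = - \frac{808}{3}$ ($M = \left(- \frac{1}{3}\right) 808 = - \frac{808}{3} \approx -269.33$)
$M \left(-799 + \sqrt{-432 + \sqrt{293 - 228}}\right) = - \frac{808 \left(-799 + \sqrt{-432 + \sqrt{293 - 228}}\right)}{3} = - \frac{808 \left(-799 + \sqrt{-432 + \sqrt{65}}\right)}{3} = \frac{645592}{3} - \frac{808 \sqrt{-432 + \sqrt{65}}}{3}$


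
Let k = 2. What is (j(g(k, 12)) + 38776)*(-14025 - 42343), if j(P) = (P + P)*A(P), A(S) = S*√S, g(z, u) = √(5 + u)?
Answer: -2185725568 - 1916512*17^(¼) ≈ -2.1896e+9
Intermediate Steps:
A(S) = S^(3/2)
j(P) = 2*P^(5/2) (j(P) = (P + P)*P^(3/2) = (2*P)*P^(3/2) = 2*P^(5/2))
(j(g(k, 12)) + 38776)*(-14025 - 42343) = (2*(√(5 + 12))^(5/2) + 38776)*(-14025 - 42343) = (2*(√17)^(5/2) + 38776)*(-56368) = (2*(17*17^(¼)) + 38776)*(-56368) = (34*17^(¼) + 38776)*(-56368) = (38776 + 34*17^(¼))*(-56368) = -2185725568 - 1916512*17^(¼)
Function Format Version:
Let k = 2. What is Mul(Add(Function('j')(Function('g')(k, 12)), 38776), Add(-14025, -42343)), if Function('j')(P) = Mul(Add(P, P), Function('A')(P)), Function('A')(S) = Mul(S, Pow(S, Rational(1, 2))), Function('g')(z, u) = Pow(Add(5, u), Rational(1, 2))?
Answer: Add(-2185725568, Mul(-1916512, Pow(17, Rational(1, 4)))) ≈ -2.1896e+9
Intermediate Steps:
Function('A')(S) = Pow(S, Rational(3, 2))
Function('j')(P) = Mul(2, Pow(P, Rational(5, 2))) (Function('j')(P) = Mul(Add(P, P), Pow(P, Rational(3, 2))) = Mul(Mul(2, P), Pow(P, Rational(3, 2))) = Mul(2, Pow(P, Rational(5, 2))))
Mul(Add(Function('j')(Function('g')(k, 12)), 38776), Add(-14025, -42343)) = Mul(Add(Mul(2, Pow(Pow(Add(5, 12), Rational(1, 2)), Rational(5, 2))), 38776), Add(-14025, -42343)) = Mul(Add(Mul(2, Pow(Pow(17, Rational(1, 2)), Rational(5, 2))), 38776), -56368) = Mul(Add(Mul(2, Mul(17, Pow(17, Rational(1, 4)))), 38776), -56368) = Mul(Add(Mul(34, Pow(17, Rational(1, 4))), 38776), -56368) = Mul(Add(38776, Mul(34, Pow(17, Rational(1, 4)))), -56368) = Add(-2185725568, Mul(-1916512, Pow(17, Rational(1, 4))))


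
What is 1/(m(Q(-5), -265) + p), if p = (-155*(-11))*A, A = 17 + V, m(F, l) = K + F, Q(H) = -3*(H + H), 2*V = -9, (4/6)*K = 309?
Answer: 1/21806 ≈ 4.5859e-5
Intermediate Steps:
K = 927/2 (K = (3/2)*309 = 927/2 ≈ 463.50)
V = -9/2 (V = (½)*(-9) = -9/2 ≈ -4.5000)
Q(H) = -6*H
m(F, l) = 927/2 + F
A = 25/2 (A = 17 - 9/2 = 25/2 ≈ 12.500)
p = 42625/2 (p = -155*(-11)*(25/2) = 1705*(25/2) = 42625/2 ≈ 21313.)
1/(m(Q(-5), -265) + p) = 1/((927/2 - 6*(-5)) + 42625/2) = 1/((927/2 + 30) + 42625/2) = 1/(987/2 + 42625/2) = 1/21806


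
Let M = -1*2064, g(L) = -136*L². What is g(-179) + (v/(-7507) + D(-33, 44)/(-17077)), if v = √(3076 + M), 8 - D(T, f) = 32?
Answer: -74414325328/17077 - 2*√253/7507 ≈ -4.3576e+6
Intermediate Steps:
D(T, f) = -24 (D(T, f) = 8 - 1*32 = 8 - 32 = -24)
M = -2064
v = 2*√253 (v = √(3076 - 2064) = √1012 = 2*√253 ≈ 31.812)
g(-179) + (v/(-7507) + D(-33, 44)/(-17077)) = -136*(-179)² + ((2*√253)/(-7507) - 24/(-17077)) = -136*32041 + ((2*√253)*(-1/7507) - 24*(-1/17077)) = -4357576 + (-2*√253/7507 + 24/17077) = -4357576 + (24/17077 - 2*√253/7507) = -74414325328/17077 - 2*√253/7507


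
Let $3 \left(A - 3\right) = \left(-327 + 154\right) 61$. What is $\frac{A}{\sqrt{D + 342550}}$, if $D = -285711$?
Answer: $- \frac{10544 \sqrt{56839}}{170517} \approx -14.742$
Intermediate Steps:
$A = - \frac{10544}{3}$ ($A = 3 + \frac{\left(-327 + 154\right) 61}{3} = 3 + \frac{\left(-173\right) 61}{3} = 3 + \frac{1}{3} \left(-10553\right) = 3 - \frac{10553}{3} = - \frac{10544}{3} \approx -3514.7$)
$\frac{A}{\sqrt{D + 342550}} = - \frac{10544}{3 \sqrt{-285711 + 342550}} = - \frac{10544}{3 \sqrt{56839}} = - \frac{10544 \frac{\sqrt{56839}}{56839}}{3} = - \frac{10544 \sqrt{56839}}{170517}$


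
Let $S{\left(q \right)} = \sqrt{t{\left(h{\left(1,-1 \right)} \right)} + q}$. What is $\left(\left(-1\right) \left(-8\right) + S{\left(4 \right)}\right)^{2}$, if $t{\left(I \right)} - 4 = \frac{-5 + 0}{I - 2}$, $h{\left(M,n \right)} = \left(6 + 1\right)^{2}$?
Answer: $\frac{\left(376 + \sqrt{17437}\right)^{2}}{2209} \approx 116.85$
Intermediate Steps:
$h{\left(M,n \right)} = 49$ ($h{\left(M,n \right)} = 7^{2} = 49$)
$t{\left(I \right)} = 4 - \frac{5}{-2 + I}$ ($t{\left(I \right)} = 4 + \frac{-5 + 0}{I - 2} = 4 - \frac{5}{-2 + I}$)
$S{\left(q \right)} = \sqrt{\frac{183}{47} + q}$ ($S{\left(q \right)} = \sqrt{\frac{-13 + 4 \cdot 49}{-2 + 49} + q} = \sqrt{\frac{-13 + 196}{47} + q} = \sqrt{\frac{1}{47} \cdot 183 + q} = \sqrt{\frac{183}{47} + q}$)
$\left(\left(-1\right) \left(-8\right) + S{\left(4 \right)}\right)^{2} = \left(\left(-1\right) \left(-8\right) + \frac{\sqrt{8601 + 2209 \cdot 4}}{47}\right)^{2} = \left(8 + \frac{\sqrt{8601 + 8836}}{47}\right)^{2} = \left(8 + \frac{\sqrt{17437}}{47}\right)^{2}$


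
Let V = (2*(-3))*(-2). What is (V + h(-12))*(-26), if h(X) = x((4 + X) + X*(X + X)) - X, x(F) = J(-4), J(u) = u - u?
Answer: -624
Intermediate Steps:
J(u) = 0
V = 12 (V = -6*(-2) = 12)
x(F) = 0
h(X) = -X (h(X) = 0 - X = -X)
(V + h(-12))*(-26) = (12 - 1*(-12))*(-26) = (12 + 12)*(-26) = 24*(-26) = -624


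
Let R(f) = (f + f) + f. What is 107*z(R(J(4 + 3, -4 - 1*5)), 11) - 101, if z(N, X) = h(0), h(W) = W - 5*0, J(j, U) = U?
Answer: -101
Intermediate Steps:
h(W) = W (h(W) = W + 0 = W)
R(f) = 3*f (R(f) = 2*f + f = 3*f)
z(N, X) = 0
107*z(R(J(4 + 3, -4 - 1*5)), 11) - 101 = 107*0 - 101 = 0 - 101 = -101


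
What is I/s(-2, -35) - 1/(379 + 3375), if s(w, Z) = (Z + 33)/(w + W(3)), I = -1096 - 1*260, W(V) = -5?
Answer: -17816485/3754 ≈ -4746.0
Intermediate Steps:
I = -1356 (I = -1096 - 260 = -1356)
s(w, Z) = (33 + Z)/(-5 + w) (s(w, Z) = (Z + 33)/(w - 5) = (33 + Z)/(-5 + w))
I/s(-2, -35) - 1/(379 + 3375) = -1356*(-5 - 2)/(33 - 35) - 1/(379 + 3375) = -1356/(-2/(-7)) - 1/3754 = -1356/((-1/7*(-2))) - 1*1/3754 = -1356/2/7 - 1/3754 = -1356*7/2 - 1/3754 = -4746 - 1/3754 = -17816485/3754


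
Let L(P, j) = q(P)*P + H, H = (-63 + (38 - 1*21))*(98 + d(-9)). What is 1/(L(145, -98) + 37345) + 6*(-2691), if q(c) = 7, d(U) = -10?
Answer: -554001551/34312 ≈ -16146.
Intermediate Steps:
H = -4048 (H = (-63 + (38 - 1*21))*(98 - 10) = (-63 + (38 - 21))*88 = (-63 + 17)*88 = -46*88 = -4048)
L(P, j) = -4048 + 7*P (L(P, j) = 7*P - 4048 = -4048 + 7*P)
1/(L(145, -98) + 37345) + 6*(-2691) = 1/((-4048 + 7*145) + 37345) + 6*(-2691) = 1/((-4048 + 1015) + 37345) - 16146 = 1/(-3033 + 37345) - 16146 = 1/34312 - 16146 = -554001551/34312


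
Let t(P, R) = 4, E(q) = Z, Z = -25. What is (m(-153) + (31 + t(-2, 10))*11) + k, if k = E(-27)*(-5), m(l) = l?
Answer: 357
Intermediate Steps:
E(q) = -25
k = 125 (k = -25*(-5) = 125)
(m(-153) + (31 + t(-2, 10))*11) + k = (-153 + (31 + 4)*11) + 125 = (-153 + 35*11) + 125 = (-153 + 385) + 125 = 232 + 125 = 357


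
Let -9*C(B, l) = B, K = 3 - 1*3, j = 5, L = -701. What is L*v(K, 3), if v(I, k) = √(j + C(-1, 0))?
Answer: -701*√46/3 ≈ -1584.8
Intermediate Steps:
K = 0 (K = 3 - 3 = 0)
C(B, l) = -B/9
v(I, k) = √46/3 (v(I, k) = √(5 - ⅑*(-1)) = √(5 + ⅑) = √(46/9) = √46/3)
L*v(K, 3) = -701*√46/3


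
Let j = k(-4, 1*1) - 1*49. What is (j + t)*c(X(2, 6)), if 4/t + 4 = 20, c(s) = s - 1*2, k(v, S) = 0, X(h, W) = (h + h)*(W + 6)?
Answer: -4485/2 ≈ -2242.5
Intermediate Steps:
X(h, W) = 2*h*(6 + W) (X(h, W) = (2*h)*(6 + W) = 2*h*(6 + W))
j = -49 (j = 0 - 1*49 = 0 - 49 = -49)
c(s) = -2 + s (c(s) = s - 2 = -2 + s)
t = 1/4 (t = 4/(-4 + 20) = 4/16 = 4*(1/16) = 1/4 ≈ 0.25000)
(j + t)*c(X(2, 6)) = (-49 + 1/4)*(-2 + 2*2*(6 + 6)) = -195*(-2 + 2*2*12)/4 = -195*(-2 + 48)/4 = -195/4*46 = -4485/2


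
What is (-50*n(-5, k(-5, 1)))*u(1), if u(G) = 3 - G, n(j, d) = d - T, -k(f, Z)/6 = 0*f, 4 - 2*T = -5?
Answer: 450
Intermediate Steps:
T = 9/2 (T = 2 - ½*(-5) = 2 + 5/2 = 9/2 ≈ 4.5000)
k(f, Z) = 0 (k(f, Z) = -0*f = -6*0 = 0)
n(j, d) = -9/2 + d (n(j, d) = d - 1*9/2 = d - 9/2 = -9/2 + d)
(-50*n(-5, k(-5, 1)))*u(1) = (-50*(-9/2 + 0))*(3 - 1*1) = (-50*(-9/2))*(3 - 1) = 225*2 = 450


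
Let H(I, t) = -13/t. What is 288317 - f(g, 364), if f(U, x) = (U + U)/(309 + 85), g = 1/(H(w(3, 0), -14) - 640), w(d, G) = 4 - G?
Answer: 508175723217/1762559 ≈ 2.8832e+5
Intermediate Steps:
g = -14/8947 (g = 1/(-13/(-14) - 640) = 1/(-13*(-1/14) - 640) = 1/(13/14 - 640) = 1/(-8947/14) = -14/8947 ≈ -0.0015648)
f(U, x) = U/197 (f(U, x) = (2*U)/394 = (2*U)*(1/394) = U/197)
288317 - f(g, 364) = 288317 - (-14)/(197*8947) = 288317 - 1*(-14/1762559) = 288317 + 14/1762559 = 508175723217/1762559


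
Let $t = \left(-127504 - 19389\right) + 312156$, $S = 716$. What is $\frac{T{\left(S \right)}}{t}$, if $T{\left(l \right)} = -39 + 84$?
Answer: $\frac{45}{165263} \approx 0.00027229$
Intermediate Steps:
$T{\left(l \right)} = 45$
$t = 165263$ ($t = -146893 + 312156 = 165263$)
$\frac{T{\left(S \right)}}{t} = \frac{45}{165263}$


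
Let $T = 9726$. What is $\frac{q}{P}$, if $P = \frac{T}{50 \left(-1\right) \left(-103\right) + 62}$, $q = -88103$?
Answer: $- \frac{229596418}{4863} \approx -47213.0$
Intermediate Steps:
$P = \frac{4863}{2606}$ ($P = \frac{9726}{50 \left(-1\right) \left(-103\right) + 62} = \frac{9726}{\left(-50\right) \left(-103\right) + 62} = \frac{9726}{5150 + 62} = \frac{9726}{5212} = 9726 \cdot \frac{1}{5212} = \frac{4863}{2606} \approx 1.8661$)
$\frac{q}{P} = - \frac{88103}{\frac{4863}{2606}} = \left(-88103\right) \frac{2606}{4863} = - \frac{229596418}{4863}$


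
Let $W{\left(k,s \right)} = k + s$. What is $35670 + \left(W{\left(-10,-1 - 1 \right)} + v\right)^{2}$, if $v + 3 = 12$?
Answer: $35679$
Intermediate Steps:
$v = 9$ ($v = -3 + 12 = 9$)
$35670 + \left(W{\left(-10,-1 - 1 \right)} + v\right)^{2} = 35670 + \left(\left(-10 - 2\right) + 9\right)^{2} = 35670 + \left(-12 + 9\right)^{2} = 35670 + \left(-3\right)^{2} = 35670 + 9 = 35679$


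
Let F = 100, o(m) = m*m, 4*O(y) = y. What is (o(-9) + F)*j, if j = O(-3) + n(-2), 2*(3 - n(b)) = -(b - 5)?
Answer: -905/4 ≈ -226.25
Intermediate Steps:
O(y) = y/4
o(m) = m²
n(b) = ½ + b/2 (n(b) = 3 - (-1)*(b - 5)/2 = 3 - (-1)*(-5 + b)/2 = 3 - (5 - b)/2 = 3 + (-5/2 + b/2) = ½ + b/2)
j = -5/4 (j = (¼)*(-3) + (½ + (½)*(-2)) = -¾ + (½ - 1) = -¾ - ½ = -5/4 ≈ -1.2500)
(o(-9) + F)*j = ((-9)² + 100)*(-5/4) = (81 + 100)*(-5/4) = 181*(-5/4) = -905/4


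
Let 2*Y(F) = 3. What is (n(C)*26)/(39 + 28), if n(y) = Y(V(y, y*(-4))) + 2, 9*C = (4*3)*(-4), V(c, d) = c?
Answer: 91/67 ≈ 1.3582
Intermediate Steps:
Y(F) = 3/2 (Y(F) = (1/2)*3 = 3/2)
C = -16/3 (C = ((4*3)*(-4))/9 = (12*(-4))/9 = (1/9)*(-48) = -16/3 ≈ -5.3333)
n(y) = 7/2 (n(y) = 3/2 + 2 = 7/2)
(n(C)*26)/(39 + 28) = ((7/2)*26)/(39 + 28) = 91/67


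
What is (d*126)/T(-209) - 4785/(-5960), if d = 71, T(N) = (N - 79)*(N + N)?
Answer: 874105/996512 ≈ 0.87716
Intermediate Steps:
T(N) = 2*N*(-79 + N) (T(N) = (-79 + N)*(2*N) = 2*N*(-79 + N))
(d*126)/T(-209) - 4785/(-5960) = (71*126)/((2*(-209)*(-79 - 209))) - 4785/(-5960) = 8946/((2*(-209)*(-288))) - 4785*(-1/5960) = 8946/120384 + 957/1192 = 8946*(1/120384) + 957/1192 = 497/6688 + 957/1192 = 874105/996512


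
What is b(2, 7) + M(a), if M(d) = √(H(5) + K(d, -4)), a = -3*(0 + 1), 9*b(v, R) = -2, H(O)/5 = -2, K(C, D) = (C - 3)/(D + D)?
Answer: -2/9 + I*√37/2 ≈ -0.22222 + 3.0414*I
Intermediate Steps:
K(C, D) = (-3 + C)/(2*D) (K(C, D) = (-3 + C)/((2*D)) = (-3 + C)*(1/(2*D)) = (-3 + C)/(2*D))
H(O) = -10 (H(O) = 5*(-2) = -10)
b(v, R) = -2/9 (b(v, R) = (⅑)*(-2) = -2/9)
a = -3 (a = -3*1 = -3)
M(d) = √(-77/8 - d/8) (M(d) = √(-10 + (½)*(-3 + d)/(-4)) = √(-10 + (½)*(-¼)*(-3 + d)) = √(-10 + (3/8 - d/8)) = √(-77/8 - d/8))
b(2, 7) + M(a) = -2/9 + √(-154 - 2*(-3))/4 = -2/9 + √(-154 + 6)/4 = -2/9 + √(-148)/4 = -2/9 + (2*I*√37)/4 = -2/9 + I*√37/2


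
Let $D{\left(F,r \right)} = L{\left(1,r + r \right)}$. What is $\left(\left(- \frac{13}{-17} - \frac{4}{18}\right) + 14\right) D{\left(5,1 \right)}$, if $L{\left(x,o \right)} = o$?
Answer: $\frac{4450}{153} \approx 29.085$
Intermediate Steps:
$D{\left(F,r \right)} = 2 r$ ($D{\left(F,r \right)} = r + r = 2 r$)
$\left(\left(- \frac{13}{-17} - \frac{4}{18}\right) + 14\right) D{\left(5,1 \right)} = \left(\left(- \frac{13}{-17} - \frac{4}{18}\right) + 14\right) 2 \cdot 1 = \left(\left(\left(-13\right) \left(- \frac{1}{17}\right) - \frac{2}{9}\right) + 14\right) 2 = \left(\left(\frac{13}{17} - \frac{2}{9}\right) + 14\right) 2 = \left(\frac{83}{153} + 14\right) 2 = \frac{2225}{153} \cdot 2 = \frac{4450}{153}$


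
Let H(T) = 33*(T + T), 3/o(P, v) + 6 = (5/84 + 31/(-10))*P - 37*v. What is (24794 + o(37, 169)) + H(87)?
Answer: 81715220284/2676029 ≈ 30536.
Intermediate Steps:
o(P, v) = 3/(-6 - 37*v - 1277*P/420) (o(P, v) = 3/(-6 + ((5/84 + 31/(-10))*P - 37*v)) = 3/(-6 + ((5*(1/84) + 31*(-⅒))*P - 37*v)) = 3/(-6 + ((5/84 - 31/10)*P - 37*v)) = 3/(-6 + (-1277*P/420 - 37*v)) = 3/(-6 + (-37*v - 1277*P/420)) = 3/(-6 - 37*v - 1277*P/420))
H(T) = 66*T (H(T) = 33*(2*T) = 66*T)
(24794 + o(37, 169)) + H(87) = (24794 - 1260/(2520 + 1277*37 + 15540*169)) + 66*87 = (24794 - 1260/(2520 + 47249 + 2626260)) + 5742 = (24794 - 1260/2676029) + 5742 = 66349461766/2676029 + 5742 = 81715220284/2676029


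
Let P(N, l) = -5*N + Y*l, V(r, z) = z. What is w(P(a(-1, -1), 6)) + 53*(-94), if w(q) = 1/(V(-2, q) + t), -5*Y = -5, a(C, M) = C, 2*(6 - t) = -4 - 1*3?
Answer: -204260/41 ≈ -4982.0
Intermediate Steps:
t = 19/2 (t = 6 - (-4 - 1*3)/2 = 6 - (-4 - 3)/2 = 6 - 1/2*(-7) = 6 + 7/2 = 19/2 ≈ 9.5000)
Y = 1 (Y = -1/5*(-5) = 1)
P(N, l) = l - 5*N (P(N, l) = -5*N + 1*l = -5*N + l = l - 5*N)
w(q) = 1/(19/2 + q) (w(q) = 1/(q + 19/2) = 1/(19/2 + q))
w(P(a(-1, -1), 6)) + 53*(-94) = 2/(19 + 2*(6 - 5*(-1))) + 53*(-94) = 2/(19 + 2*(6 + 5)) - 4982 = 2/(19 + 2*11) - 4982 = 2/(19 + 22) - 4982 = 2/41 - 4982 = -204260/41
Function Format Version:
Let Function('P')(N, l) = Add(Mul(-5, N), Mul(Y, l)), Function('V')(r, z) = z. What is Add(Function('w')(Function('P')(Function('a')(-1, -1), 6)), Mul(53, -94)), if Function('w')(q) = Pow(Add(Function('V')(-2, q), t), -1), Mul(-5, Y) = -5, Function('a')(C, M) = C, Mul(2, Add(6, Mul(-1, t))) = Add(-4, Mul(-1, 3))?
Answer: Rational(-204260, 41) ≈ -4982.0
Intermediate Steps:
t = Rational(19, 2) (t = Add(6, Mul(Rational(-1, 2), Add(-4, Mul(-1, 3)))) = Add(6, Mul(Rational(-1, 2), Add(-4, -3))) = Add(6, Mul(Rational(-1, 2), -7)) = Add(6, Rational(7, 2)) = Rational(19, 2) ≈ 9.5000)
Y = 1 (Y = Mul(Rational(-1, 5), -5) = 1)
Function('P')(N, l) = Add(l, Mul(-5, N)) (Function('P')(N, l) = Add(Mul(-5, N), Mul(1, l)) = Add(Mul(-5, N), l) = Add(l, Mul(-5, N)))
Function('w')(q) = Pow(Add(Rational(19, 2), q), -1) (Function('w')(q) = Pow(Add(q, Rational(19, 2)), -1) = Pow(Add(Rational(19, 2), q), -1))
Add(Function('w')(Function('P')(Function('a')(-1, -1), 6)), Mul(53, -94)) = Add(Mul(2, Pow(Add(19, Mul(2, Add(6, Mul(-5, -1)))), -1)), Mul(53, -94)) = Add(Mul(2, Pow(Add(19, Mul(2, Add(6, 5))), -1)), -4982) = Add(Mul(2, Pow(Add(19, Mul(2, 11)), -1)), -4982) = Add(Mul(2, Pow(Add(19, 22), -1)), -4982) = Add(Mul(2, Pow(41, -1)), -4982) = Add(Mul(2, Rational(1, 41)), -4982) = Add(Rational(2, 41), -4982) = Rational(-204260, 41)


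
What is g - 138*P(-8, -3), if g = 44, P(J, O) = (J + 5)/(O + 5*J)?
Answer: 1478/43 ≈ 34.372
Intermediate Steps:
P(J, O) = (5 + J)/(O + 5*J)
g - 138*P(-8, -3) = 44 - 138*(5 - 8)/(-3 + 5*(-8)) = 44 - 138*(-3)/(-3 - 40) = 44 - 138*(-3)/(-43) = 44 - (-138)*(-3)/43 = 44 - 138*3/43 = 44 - 414/43 = 1478/43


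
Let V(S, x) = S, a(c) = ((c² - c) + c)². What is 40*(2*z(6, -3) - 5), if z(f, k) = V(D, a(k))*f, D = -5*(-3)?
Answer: 7000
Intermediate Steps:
a(c) = c⁴ (a(c) = (c²)² = c⁴)
D = 15
z(f, k) = 15*f
40*(2*z(6, -3) - 5) = 40*(2*(15*6) - 5) = 40*(2*90 - 5) = 40*(180 - 5) = 40*175 = 7000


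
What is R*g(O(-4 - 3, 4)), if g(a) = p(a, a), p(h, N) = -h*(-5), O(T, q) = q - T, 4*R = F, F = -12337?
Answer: -678535/4 ≈ -1.6963e+5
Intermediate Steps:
R = -12337/4 (R = (¼)*(-12337) = -12337/4 ≈ -3084.3)
p(h, N) = 5*h
g(a) = 5*a
R*g(O(-4 - 3, 4)) = -61685*(4 - (-4 - 3))/4 = -61685*(4 - 1*(-7))/4 = -61685*(4 + 7)/4 = -61685*11/4 = -12337/4*55 = -678535/4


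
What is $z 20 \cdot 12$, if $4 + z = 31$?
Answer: $6480$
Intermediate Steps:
$z = 27$ ($z = -4 + 31 = 27$)
$z 20 \cdot 12 = 27 \cdot 20 \cdot 12 = 540 \cdot 12 = 6480$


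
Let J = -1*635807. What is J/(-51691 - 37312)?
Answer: 635807/89003 ≈ 7.1437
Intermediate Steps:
J = -635807
J/(-51691 - 37312) = -635807/(-51691 - 37312) = -635807/(-89003) = -635807*(-1/89003) = 635807/89003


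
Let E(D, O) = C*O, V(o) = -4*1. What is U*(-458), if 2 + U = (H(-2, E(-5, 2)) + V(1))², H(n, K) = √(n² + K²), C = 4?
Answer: -37556 + 7328*√17 ≈ -7341.9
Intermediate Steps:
V(o) = -4
E(D, O) = 4*O
H(n, K) = √(K² + n²)
U = -2 + (-4 + 2*√17)² (U = -2 + (√((4*2)² + (-2)²) - 4)² = -2 + (√(8² + 4) - 4)² = -2 + (√(64 + 4) - 4)² = -2 + (√68 - 4)² = -2 + (2*√17 - 4)² = -2 + (-4 + 2*√17)² ≈ 16.030)
U*(-458) = (82 - 16*√17)*(-458) = -37556 + 7328*√17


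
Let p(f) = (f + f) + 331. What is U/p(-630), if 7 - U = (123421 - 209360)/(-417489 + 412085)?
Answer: 6873/717188 ≈ 0.0095833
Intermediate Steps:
p(f) = 331 + 2*f (p(f) = 2*f + 331 = 331 + 2*f)
U = -6873/772 (U = 7 - (123421 - 209360)/(-417489 + 412085) = 7 - (-85939)/(-5404) = 7 - (-85939)*(-1)/5404 = 7 - 1*12277/772 = 7 - 12277/772 = -6873/772 ≈ -8.9028)
U/p(-630) = -6873/(772*(331 + 2*(-630))) = -6873/(772*(331 - 1260)) = -6873/772/(-929) = -6873/772*(-1/929) = 6873/717188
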